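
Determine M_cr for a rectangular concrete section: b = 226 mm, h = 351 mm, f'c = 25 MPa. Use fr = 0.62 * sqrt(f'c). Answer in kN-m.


fr = 0.62 * sqrt(25) = 0.62 * 5.0 = 3.1 MPa
I = 226 * 351^3 / 12 = 814420210.5 mm^4
y_t = 175.5 mm
M_cr = fr * I / y_t = 3.1 * 814420210.5 / 175.5 N-mm
= 14.3858 kN-m

14.3858 kN-m


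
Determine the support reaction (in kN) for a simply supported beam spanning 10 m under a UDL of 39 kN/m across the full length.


Total load = w * L = 39 * 10 = 390 kN
By symmetry, each reaction R = total / 2 = 390 / 2 = 195.0 kN

195.0 kN


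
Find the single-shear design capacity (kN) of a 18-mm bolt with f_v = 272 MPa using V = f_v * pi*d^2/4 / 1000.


A = pi * d^2 / 4 = pi * 18^2 / 4 = 254.469 mm^2
V = f_v * A / 1000 = 272 * 254.469 / 1000
= 69.2156 kN

69.2156 kN


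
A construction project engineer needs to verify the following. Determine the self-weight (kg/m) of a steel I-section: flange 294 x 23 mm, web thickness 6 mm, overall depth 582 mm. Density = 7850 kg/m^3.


A_flanges = 2 * 294 * 23 = 13524 mm^2
A_web = (582 - 2 * 23) * 6 = 3216 mm^2
A_total = 13524 + 3216 = 16740 mm^2 = 0.016740 m^2
Weight = rho * A = 7850 * 0.016740 = 131.409 kg/m

131.409 kg/m


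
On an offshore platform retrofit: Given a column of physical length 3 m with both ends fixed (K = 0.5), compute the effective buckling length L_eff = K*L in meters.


L_eff = K * L
= 0.5 * 3
= 1.5 m

1.5 m


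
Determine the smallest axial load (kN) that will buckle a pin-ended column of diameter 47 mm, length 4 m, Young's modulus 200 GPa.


I = pi * d^4 / 64 = 239530.78 mm^4
L = 4000.0 mm
P_cr = pi^2 * E * I / L^2
= 9.8696 * 200000.0 * 239530.78 / 4000.0^2
= 29550.93 N = 29.5509 kN

29.5509 kN


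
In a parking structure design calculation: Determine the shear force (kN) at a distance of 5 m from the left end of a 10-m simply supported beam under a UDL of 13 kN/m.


R_A = w * L / 2 = 13 * 10 / 2 = 65.0 kN
V(x) = R_A - w * x = 65.0 - 13 * 5
= 0.0 kN

0.0 kN


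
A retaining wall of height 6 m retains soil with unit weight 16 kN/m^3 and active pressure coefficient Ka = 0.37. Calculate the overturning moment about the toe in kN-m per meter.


Pa = 0.5 * Ka * gamma * H^2
= 0.5 * 0.37 * 16 * 6^2
= 106.56 kN/m
Arm = H / 3 = 6 / 3 = 2.0 m
Mo = Pa * arm = Pa * H / 3 = 106.56 * 6 / 3 = 213.12 kN-m/m

213.12 kN-m/m


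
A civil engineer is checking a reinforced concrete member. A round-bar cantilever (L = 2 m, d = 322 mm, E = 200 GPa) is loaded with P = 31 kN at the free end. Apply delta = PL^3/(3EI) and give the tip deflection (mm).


I = pi * d^4 / 64 = pi * 322^4 / 64 = 527707644.47 mm^4
L = 2000.0 mm, P = 31000.0 N, E = 200000.0 MPa
delta = P * L^3 / (3 * E * I)
= 31000.0 * 2000.0^3 / (3 * 200000.0 * 527707644.47)
= 0.7833 mm

0.7833 mm


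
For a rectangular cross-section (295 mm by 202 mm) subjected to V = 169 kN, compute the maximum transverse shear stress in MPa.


A = b * h = 295 * 202 = 59590 mm^2
V = 169 kN = 169000.0 N
tau_max = 1.5 * V / A = 1.5 * 169000.0 / 59590
= 4.2541 MPa

4.2541 MPa


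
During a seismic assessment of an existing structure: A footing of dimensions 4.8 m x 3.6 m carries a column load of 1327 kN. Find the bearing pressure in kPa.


A = 4.8 * 3.6 = 17.28 m^2
q = P / A = 1327 / 17.28
= 76.794 kPa

76.794 kPa


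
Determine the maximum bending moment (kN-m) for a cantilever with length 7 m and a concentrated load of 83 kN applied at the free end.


For a cantilever with a point load at the free end:
M_max = P * L = 83 * 7 = 581 kN-m

581 kN-m


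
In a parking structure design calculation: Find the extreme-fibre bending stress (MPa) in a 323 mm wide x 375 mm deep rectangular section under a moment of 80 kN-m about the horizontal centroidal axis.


I = b * h^3 / 12 = 323 * 375^3 / 12 = 1419433593.75 mm^4
y = h / 2 = 375 / 2 = 187.5 mm
M = 80 kN-m = 80000000.0 N-mm
sigma = M * y / I = 80000000.0 * 187.5 / 1419433593.75
= 10.57 MPa

10.57 MPa


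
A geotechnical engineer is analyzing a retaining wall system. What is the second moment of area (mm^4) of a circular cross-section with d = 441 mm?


r = d / 2 = 441 / 2 = 220.5 mm
I = pi * r^4 / 4 = pi * 220.5^4 / 4
= 1856625267.29 mm^4

1856625267.29 mm^4


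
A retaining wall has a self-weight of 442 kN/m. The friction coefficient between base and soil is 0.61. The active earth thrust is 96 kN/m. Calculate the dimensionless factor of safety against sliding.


Resisting force = mu * W = 0.61 * 442 = 269.62 kN/m
FOS = Resisting / Driving = 269.62 / 96
= 2.8085 (dimensionless)

2.8085 (dimensionless)


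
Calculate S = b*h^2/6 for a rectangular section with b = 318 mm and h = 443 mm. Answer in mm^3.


S = b * h^2 / 6
= 318 * 443^2 / 6
= 318 * 196249 / 6
= 10401197.0 mm^3

10401197.0 mm^3


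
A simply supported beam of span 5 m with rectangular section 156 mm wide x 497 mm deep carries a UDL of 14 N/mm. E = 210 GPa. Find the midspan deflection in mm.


I = 156 * 497^3 / 12 = 1595925149.0 mm^4
L = 5000.0 mm, w = 14 N/mm, E = 210000.0 MPa
delta = 5 * w * L^4 / (384 * E * I)
= 5 * 14 * 5000.0^4 / (384 * 210000.0 * 1595925149.0)
= 0.3399 mm

0.3399 mm


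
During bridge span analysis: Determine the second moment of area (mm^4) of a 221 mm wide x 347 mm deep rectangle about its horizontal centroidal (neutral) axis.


I = b * h^3 / 12
= 221 * 347^3 / 12
= 221 * 41781923 / 12
= 769483748.58 mm^4

769483748.58 mm^4


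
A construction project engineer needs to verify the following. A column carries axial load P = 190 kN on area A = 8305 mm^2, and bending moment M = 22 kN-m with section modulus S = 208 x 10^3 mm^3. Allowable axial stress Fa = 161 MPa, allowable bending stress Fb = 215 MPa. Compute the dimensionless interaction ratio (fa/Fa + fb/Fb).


f_a = P / A = 190000.0 / 8305 = 22.8778 MPa
f_b = M / S = 22000000.0 / 208000.0 = 105.7692 MPa
Ratio = f_a / Fa + f_b / Fb
= 22.8778 / 161 + 105.7692 / 215
= 0.634 (dimensionless)

0.634 (dimensionless)


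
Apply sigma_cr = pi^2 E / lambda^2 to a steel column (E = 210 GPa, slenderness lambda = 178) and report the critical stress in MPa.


sigma_cr = pi^2 * E / lambda^2
= 9.8696 * 210000.0 / 178^2
= 9.8696 * 210000.0 / 31684
= 65.4153 MPa

65.4153 MPa


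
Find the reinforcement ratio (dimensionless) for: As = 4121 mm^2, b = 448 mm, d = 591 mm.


rho = As / (b * d)
= 4121 / (448 * 591)
= 4121 / 264768
= 0.015565 (dimensionless)

0.015565 (dimensionless)


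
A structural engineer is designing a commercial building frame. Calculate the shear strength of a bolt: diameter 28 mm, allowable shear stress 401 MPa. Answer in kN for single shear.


A = pi * d^2 / 4 = pi * 28^2 / 4 = 615.7522 mm^2
V = f_v * A / 1000 = 401 * 615.7522 / 1000
= 246.9166 kN

246.9166 kN


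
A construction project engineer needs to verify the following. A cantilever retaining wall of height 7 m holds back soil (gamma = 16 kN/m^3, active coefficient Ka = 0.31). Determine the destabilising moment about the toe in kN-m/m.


Pa = 0.5 * Ka * gamma * H^2
= 0.5 * 0.31 * 16 * 7^2
= 121.52 kN/m
Arm = H / 3 = 7 / 3 = 2.3333 m
Mo = Pa * arm = Pa * H / 3 = 121.52 * 7 / 3 = 283.5467 kN-m/m

283.5467 kN-m/m


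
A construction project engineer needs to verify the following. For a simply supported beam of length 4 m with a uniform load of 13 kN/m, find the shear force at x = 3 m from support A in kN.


R_A = w * L / 2 = 13 * 4 / 2 = 26.0 kN
V(x) = R_A - w * x = 26.0 - 13 * 3
= -13.0 kN

-13.0 kN


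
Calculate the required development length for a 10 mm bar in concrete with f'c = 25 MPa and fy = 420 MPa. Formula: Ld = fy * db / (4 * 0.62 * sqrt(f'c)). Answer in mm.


Ld = (fy * db) / (4 * 0.62 * sqrt(f'c))
= (420 * 10) / (4 * 0.62 * sqrt(25))
= 4200 / 12.4
= 338.71 mm

338.71 mm


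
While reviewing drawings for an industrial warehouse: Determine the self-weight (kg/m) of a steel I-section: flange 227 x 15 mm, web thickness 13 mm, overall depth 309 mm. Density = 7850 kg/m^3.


A_flanges = 2 * 227 * 15 = 6810 mm^2
A_web = (309 - 2 * 15) * 13 = 3627 mm^2
A_total = 6810 + 3627 = 10437 mm^2 = 0.010437 m^2
Weight = rho * A = 7850 * 0.010437 = 81.9304 kg/m

81.9304 kg/m


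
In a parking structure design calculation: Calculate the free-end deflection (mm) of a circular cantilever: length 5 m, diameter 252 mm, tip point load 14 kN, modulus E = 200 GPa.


I = pi * d^4 / 64 = pi * 252^4 / 64 = 197957546.2 mm^4
L = 5000.0 mm, P = 14000.0 N, E = 200000.0 MPa
delta = P * L^3 / (3 * E * I)
= 14000.0 * 5000.0^3 / (3 * 200000.0 * 197957546.2)
= 14.7338 mm

14.7338 mm


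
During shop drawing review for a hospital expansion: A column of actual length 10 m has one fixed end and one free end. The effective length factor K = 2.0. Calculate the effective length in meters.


L_eff = K * L
= 2.0 * 10
= 20.0 m

20.0 m


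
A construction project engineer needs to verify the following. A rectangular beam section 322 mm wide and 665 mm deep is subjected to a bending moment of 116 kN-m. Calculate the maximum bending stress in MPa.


I = b * h^3 / 12 = 322 * 665^3 / 12 = 7891136604.17 mm^4
y = h / 2 = 665 / 2 = 332.5 mm
M = 116 kN-m = 116000000.0 N-mm
sigma = M * y / I = 116000000.0 * 332.5 / 7891136604.17
= 4.89 MPa

4.89 MPa


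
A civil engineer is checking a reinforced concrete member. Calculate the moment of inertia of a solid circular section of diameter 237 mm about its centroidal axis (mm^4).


r = d / 2 = 237 / 2 = 118.5 mm
I = pi * r^4 / 4 = pi * 118.5^4 / 4
= 154868568.04 mm^4

154868568.04 mm^4


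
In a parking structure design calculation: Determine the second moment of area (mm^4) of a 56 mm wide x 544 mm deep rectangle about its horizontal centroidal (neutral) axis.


I = b * h^3 / 12
= 56 * 544^3 / 12
= 56 * 160989184 / 12
= 751282858.67 mm^4

751282858.67 mm^4


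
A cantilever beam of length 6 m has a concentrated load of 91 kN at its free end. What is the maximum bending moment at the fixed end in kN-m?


For a cantilever with a point load at the free end:
M_max = P * L = 91 * 6 = 546 kN-m

546 kN-m


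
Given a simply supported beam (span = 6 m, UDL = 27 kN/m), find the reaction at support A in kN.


Total load = w * L = 27 * 6 = 162 kN
By symmetry, each reaction R = total / 2 = 162 / 2 = 81.0 kN

81.0 kN


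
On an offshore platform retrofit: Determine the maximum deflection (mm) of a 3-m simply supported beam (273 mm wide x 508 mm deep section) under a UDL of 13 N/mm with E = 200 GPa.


I = 273 * 508^3 / 12 = 2982445648.0 mm^4
L = 3000.0 mm, w = 13 N/mm, E = 200000.0 MPa
delta = 5 * w * L^4 / (384 * E * I)
= 5 * 13 * 3000.0^4 / (384 * 200000.0 * 2982445648.0)
= 0.023 mm

0.023 mm


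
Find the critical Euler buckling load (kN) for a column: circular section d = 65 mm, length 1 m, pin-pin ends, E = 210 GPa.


I = pi * d^4 / 64 = 876240.51 mm^4
L = 1000.0 mm
P_cr = pi^2 * E * I / L^2
= 9.8696 * 210000.0 * 876240.51 / 1000.0^2
= 1816110.9 N = 1816.1109 kN

1816.1109 kN


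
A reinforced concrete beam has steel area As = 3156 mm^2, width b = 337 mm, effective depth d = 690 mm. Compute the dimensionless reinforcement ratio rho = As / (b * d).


rho = As / (b * d)
= 3156 / (337 * 690)
= 3156 / 232530
= 0.013572 (dimensionless)

0.013572 (dimensionless)


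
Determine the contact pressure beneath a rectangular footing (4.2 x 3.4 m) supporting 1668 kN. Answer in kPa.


A = 4.2 * 3.4 = 14.28 m^2
q = P / A = 1668 / 14.28
= 116.8067 kPa

116.8067 kPa


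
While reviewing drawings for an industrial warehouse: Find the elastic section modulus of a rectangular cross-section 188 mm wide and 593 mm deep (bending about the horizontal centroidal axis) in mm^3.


S = b * h^2 / 6
= 188 * 593^2 / 6
= 188 * 351649 / 6
= 11018335.33 mm^3

11018335.33 mm^3


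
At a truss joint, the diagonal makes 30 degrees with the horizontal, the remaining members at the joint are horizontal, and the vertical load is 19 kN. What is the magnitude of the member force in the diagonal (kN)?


At the joint, only the diagonal has a vertical component, so vertical equilibrium gives:
F * sin(30) = 19
F = 19 / sin(30)
= 19 / 0.5
= 38.0 kN

38.0 kN


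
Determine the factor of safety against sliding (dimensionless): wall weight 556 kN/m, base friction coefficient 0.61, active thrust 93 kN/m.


Resisting force = mu * W = 0.61 * 556 = 339.16 kN/m
FOS = Resisting / Driving = 339.16 / 93
= 3.6469 (dimensionless)

3.6469 (dimensionless)


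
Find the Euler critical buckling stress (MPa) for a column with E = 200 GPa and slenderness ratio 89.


sigma_cr = pi^2 * E / lambda^2
= 9.8696 * 200000.0 / 89^2
= 9.8696 * 200000.0 / 7921
= 249.201 MPa

249.201 MPa


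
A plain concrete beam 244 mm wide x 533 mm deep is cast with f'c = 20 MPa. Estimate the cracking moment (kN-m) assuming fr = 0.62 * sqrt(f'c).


fr = 0.62 * sqrt(20) = 0.62 * 4.4721 = 2.7727 MPa
I = 244 * 533^3 / 12 = 3078861885.67 mm^4
y_t = 266.5 mm
M_cr = fr * I / y_t = 2.7727 * 3078861885.67 / 266.5 N-mm
= 32.0332 kN-m

32.0332 kN-m


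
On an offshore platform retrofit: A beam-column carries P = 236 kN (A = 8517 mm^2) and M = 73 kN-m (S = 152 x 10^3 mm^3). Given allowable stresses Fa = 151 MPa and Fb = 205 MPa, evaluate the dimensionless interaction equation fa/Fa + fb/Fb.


f_a = P / A = 236000.0 / 8517 = 27.7093 MPa
f_b = M / S = 73000000.0 / 152000.0 = 480.2632 MPa
Ratio = f_a / Fa + f_b / Fb
= 27.7093 / 151 + 480.2632 / 205
= 2.5263 (dimensionless)

2.5263 (dimensionless)


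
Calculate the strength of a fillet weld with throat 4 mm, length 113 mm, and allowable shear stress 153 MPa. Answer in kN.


Strength = throat * length * allowable stress
= 4 * 113 * 153 N
= 69156 N
= 69.16 kN

69.16 kN


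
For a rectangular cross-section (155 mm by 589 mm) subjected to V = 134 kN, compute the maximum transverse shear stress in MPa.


A = b * h = 155 * 589 = 91295 mm^2
V = 134 kN = 134000.0 N
tau_max = 1.5 * V / A = 1.5 * 134000.0 / 91295
= 2.2017 MPa

2.2017 MPa


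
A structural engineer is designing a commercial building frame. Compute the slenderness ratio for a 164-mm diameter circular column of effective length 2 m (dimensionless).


Radius of gyration r = d / 4 = 164 / 4 = 41.0 mm
L_eff = 2000.0 mm
Slenderness ratio = L / r = 2000.0 / 41.0 = 48.78 (dimensionless)

48.78 (dimensionless)


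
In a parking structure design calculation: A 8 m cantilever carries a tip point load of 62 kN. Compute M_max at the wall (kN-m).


For a cantilever with a point load at the free end:
M_max = P * L = 62 * 8 = 496 kN-m

496 kN-m


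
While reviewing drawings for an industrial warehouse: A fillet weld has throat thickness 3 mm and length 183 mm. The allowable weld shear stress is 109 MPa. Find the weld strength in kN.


Strength = throat * length * allowable stress
= 3 * 183 * 109 N
= 59841 N
= 59.84 kN

59.84 kN


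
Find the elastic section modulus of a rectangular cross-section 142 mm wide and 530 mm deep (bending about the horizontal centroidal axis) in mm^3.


S = b * h^2 / 6
= 142 * 530^2 / 6
= 142 * 280900 / 6
= 6647966.67 mm^3

6647966.67 mm^3


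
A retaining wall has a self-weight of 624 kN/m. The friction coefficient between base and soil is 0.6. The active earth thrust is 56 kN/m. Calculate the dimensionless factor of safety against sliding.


Resisting force = mu * W = 0.6 * 624 = 374.4 kN/m
FOS = Resisting / Driving = 374.4 / 56
= 6.6857 (dimensionless)

6.6857 (dimensionless)


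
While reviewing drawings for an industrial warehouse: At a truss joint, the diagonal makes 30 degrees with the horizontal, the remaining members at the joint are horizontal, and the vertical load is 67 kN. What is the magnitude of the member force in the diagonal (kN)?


At the joint, only the diagonal has a vertical component, so vertical equilibrium gives:
F * sin(30) = 67
F = 67 / sin(30)
= 67 / 0.5
= 134.0 kN

134.0 kN


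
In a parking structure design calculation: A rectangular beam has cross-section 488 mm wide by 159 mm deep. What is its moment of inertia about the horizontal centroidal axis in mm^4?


I = b * h^3 / 12
= 488 * 159^3 / 12
= 488 * 4019679 / 12
= 163466946.0 mm^4

163466946.0 mm^4


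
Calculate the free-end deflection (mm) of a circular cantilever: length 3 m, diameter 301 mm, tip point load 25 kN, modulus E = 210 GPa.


I = pi * d^4 / 64 = pi * 301^4 / 64 = 402935823.96 mm^4
L = 3000.0 mm, P = 25000.0 N, E = 210000.0 MPa
delta = P * L^3 / (3 * E * I)
= 25000.0 * 3000.0^3 / (3 * 210000.0 * 402935823.96)
= 2.6591 mm

2.6591 mm


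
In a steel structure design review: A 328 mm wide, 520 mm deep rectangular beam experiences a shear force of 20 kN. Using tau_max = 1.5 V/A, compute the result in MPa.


A = b * h = 328 * 520 = 170560 mm^2
V = 20 kN = 20000.0 N
tau_max = 1.5 * V / A = 1.5 * 20000.0 / 170560
= 0.1759 MPa

0.1759 MPa


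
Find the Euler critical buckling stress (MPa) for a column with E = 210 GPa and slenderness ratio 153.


sigma_cr = pi^2 * E / lambda^2
= 9.8696 * 210000.0 / 153^2
= 9.8696 * 210000.0 / 23409
= 88.5393 MPa

88.5393 MPa


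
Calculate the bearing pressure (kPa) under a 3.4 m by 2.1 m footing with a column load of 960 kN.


A = 3.4 * 2.1 = 7.14 m^2
q = P / A = 960 / 7.14
= 134.4538 kPa

134.4538 kPa


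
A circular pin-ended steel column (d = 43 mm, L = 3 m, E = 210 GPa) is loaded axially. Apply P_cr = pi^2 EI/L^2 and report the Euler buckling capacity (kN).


I = pi * d^4 / 64 = 167820.0 mm^4
L = 3000.0 mm
P_cr = pi^2 * E * I / L^2
= 9.8696 * 210000.0 * 167820.0 / 3000.0^2
= 38647.4 N = 38.6474 kN

38.6474 kN


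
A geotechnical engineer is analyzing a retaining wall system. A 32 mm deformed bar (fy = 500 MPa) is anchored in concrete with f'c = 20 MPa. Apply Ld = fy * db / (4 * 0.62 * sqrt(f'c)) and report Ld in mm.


Ld = (fy * db) / (4 * 0.62 * sqrt(f'c))
= (500 * 32) / (4 * 0.62 * sqrt(20))
= 16000 / 11.0909
= 1442.62 mm

1442.62 mm


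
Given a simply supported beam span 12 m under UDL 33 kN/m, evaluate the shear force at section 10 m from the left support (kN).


R_A = w * L / 2 = 33 * 12 / 2 = 198.0 kN
V(x) = R_A - w * x = 198.0 - 33 * 10
= -132.0 kN

-132.0 kN


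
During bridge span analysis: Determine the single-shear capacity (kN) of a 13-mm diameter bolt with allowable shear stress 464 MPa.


A = pi * d^2 / 4 = pi * 13^2 / 4 = 132.7323 mm^2
V = f_v * A / 1000 = 464 * 132.7323 / 1000
= 61.5878 kN

61.5878 kN


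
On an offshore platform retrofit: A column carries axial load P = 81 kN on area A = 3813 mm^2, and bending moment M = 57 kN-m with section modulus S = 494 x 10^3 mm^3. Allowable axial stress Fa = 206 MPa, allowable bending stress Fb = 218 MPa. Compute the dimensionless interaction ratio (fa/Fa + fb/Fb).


f_a = P / A = 81000.0 / 3813 = 21.2431 MPa
f_b = M / S = 57000000.0 / 494000.0 = 115.3846 MPa
Ratio = f_a / Fa + f_b / Fb
= 21.2431 / 206 + 115.3846 / 218
= 0.6324 (dimensionless)

0.6324 (dimensionless)


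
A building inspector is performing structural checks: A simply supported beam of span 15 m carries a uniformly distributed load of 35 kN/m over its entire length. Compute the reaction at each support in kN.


Total load = w * L = 35 * 15 = 525 kN
By symmetry, each reaction R = total / 2 = 525 / 2 = 262.5 kN

262.5 kN


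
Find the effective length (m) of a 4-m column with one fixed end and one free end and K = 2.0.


L_eff = K * L
= 2.0 * 4
= 8.0 m

8.0 m


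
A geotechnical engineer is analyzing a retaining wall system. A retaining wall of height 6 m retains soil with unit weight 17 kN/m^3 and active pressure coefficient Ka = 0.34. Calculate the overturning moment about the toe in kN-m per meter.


Pa = 0.5 * Ka * gamma * H^2
= 0.5 * 0.34 * 17 * 6^2
= 104.04 kN/m
Arm = H / 3 = 6 / 3 = 2.0 m
Mo = Pa * arm = Pa * H / 3 = 104.04 * 6 / 3 = 208.08 kN-m/m

208.08 kN-m/m


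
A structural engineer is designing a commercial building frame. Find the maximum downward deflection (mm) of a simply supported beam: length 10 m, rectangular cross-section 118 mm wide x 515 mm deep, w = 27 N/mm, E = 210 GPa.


I = 118 * 515^3 / 12 = 1343143604.17 mm^4
L = 10000.0 mm, w = 27 N/mm, E = 210000.0 MPa
delta = 5 * w * L^4 / (384 * E * I)
= 5 * 27 * 10000.0^4 / (384 * 210000.0 * 1343143604.17)
= 12.4641 mm

12.4641 mm


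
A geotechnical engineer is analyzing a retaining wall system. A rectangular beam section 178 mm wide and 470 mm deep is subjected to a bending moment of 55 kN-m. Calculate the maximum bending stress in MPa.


I = b * h^3 / 12 = 178 * 470^3 / 12 = 1540041166.67 mm^4
y = h / 2 = 470 / 2 = 235.0 mm
M = 55 kN-m = 55000000.0 N-mm
sigma = M * y / I = 55000000.0 * 235.0 / 1540041166.67
= 8.39 MPa

8.39 MPa


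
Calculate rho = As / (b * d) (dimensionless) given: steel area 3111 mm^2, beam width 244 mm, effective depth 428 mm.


rho = As / (b * d)
= 3111 / (244 * 428)
= 3111 / 104432
= 0.02979 (dimensionless)

0.02979 (dimensionless)


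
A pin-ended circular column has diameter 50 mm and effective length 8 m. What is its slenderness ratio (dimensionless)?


Radius of gyration r = d / 4 = 50 / 4 = 12.5 mm
L_eff = 8000.0 mm
Slenderness ratio = L / r = 8000.0 / 12.5 = 640.0 (dimensionless)

640.0 (dimensionless)


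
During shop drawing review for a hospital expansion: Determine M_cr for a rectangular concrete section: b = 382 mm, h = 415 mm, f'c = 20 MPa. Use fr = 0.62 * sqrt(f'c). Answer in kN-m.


fr = 0.62 * sqrt(20) = 0.62 * 4.4721 = 2.7727 MPa
I = 382 * 415^3 / 12 = 2275235770.83 mm^4
y_t = 207.5 mm
M_cr = fr * I / y_t = 2.7727 * 2275235770.83 / 207.5 N-mm
= 30.4029 kN-m

30.4029 kN-m


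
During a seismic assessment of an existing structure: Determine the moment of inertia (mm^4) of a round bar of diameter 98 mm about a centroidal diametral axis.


r = d / 2 = 98 / 2 = 49.0 mm
I = pi * r^4 / 4 = pi * 49.0^4 / 4
= 4527664.12 mm^4

4527664.12 mm^4


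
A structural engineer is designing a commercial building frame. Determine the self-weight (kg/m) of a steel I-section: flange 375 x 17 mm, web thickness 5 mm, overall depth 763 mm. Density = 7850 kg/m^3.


A_flanges = 2 * 375 * 17 = 12750 mm^2
A_web = (763 - 2 * 17) * 5 = 3645 mm^2
A_total = 12750 + 3645 = 16395 mm^2 = 0.016395 m^2
Weight = rho * A = 7850 * 0.016395 = 128.7007 kg/m

128.7007 kg/m


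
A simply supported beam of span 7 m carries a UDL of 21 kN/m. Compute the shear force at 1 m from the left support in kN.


R_A = w * L / 2 = 21 * 7 / 2 = 73.5 kN
V(x) = R_A - w * x = 73.5 - 21 * 1
= 52.5 kN

52.5 kN


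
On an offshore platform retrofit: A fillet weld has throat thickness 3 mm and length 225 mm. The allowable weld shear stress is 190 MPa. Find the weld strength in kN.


Strength = throat * length * allowable stress
= 3 * 225 * 190 N
= 128250 N
= 128.25 kN

128.25 kN


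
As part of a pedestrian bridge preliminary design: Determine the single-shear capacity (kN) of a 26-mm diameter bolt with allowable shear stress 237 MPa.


A = pi * d^2 / 4 = pi * 26^2 / 4 = 530.9292 mm^2
V = f_v * A / 1000 = 237 * 530.9292 / 1000
= 125.8302 kN

125.8302 kN


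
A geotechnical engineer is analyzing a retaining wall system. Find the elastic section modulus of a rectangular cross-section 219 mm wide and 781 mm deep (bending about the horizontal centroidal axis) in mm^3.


S = b * h^2 / 6
= 219 * 781^2 / 6
= 219 * 609961 / 6
= 22263576.5 mm^3

22263576.5 mm^3


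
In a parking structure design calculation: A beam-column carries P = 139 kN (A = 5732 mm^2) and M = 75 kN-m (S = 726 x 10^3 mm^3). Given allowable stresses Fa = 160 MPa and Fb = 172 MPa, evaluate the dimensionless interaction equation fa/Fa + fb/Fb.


f_a = P / A = 139000.0 / 5732 = 24.2498 MPa
f_b = M / S = 75000000.0 / 726000.0 = 103.3058 MPa
Ratio = f_a / Fa + f_b / Fb
= 24.2498 / 160 + 103.3058 / 172
= 0.7522 (dimensionless)

0.7522 (dimensionless)


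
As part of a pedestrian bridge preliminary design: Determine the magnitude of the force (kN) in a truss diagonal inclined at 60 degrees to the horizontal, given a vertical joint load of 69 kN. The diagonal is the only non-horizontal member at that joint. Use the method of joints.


At the joint, only the diagonal has a vertical component, so vertical equilibrium gives:
F * sin(60) = 69
F = 69 / sin(60)
= 69 / 0.866025
= 79.67 kN

79.67 kN


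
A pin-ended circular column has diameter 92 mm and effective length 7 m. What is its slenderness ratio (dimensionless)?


Radius of gyration r = d / 4 = 92 / 4 = 23.0 mm
L_eff = 7000.0 mm
Slenderness ratio = L / r = 7000.0 / 23.0 = 304.35 (dimensionless)

304.35 (dimensionless)


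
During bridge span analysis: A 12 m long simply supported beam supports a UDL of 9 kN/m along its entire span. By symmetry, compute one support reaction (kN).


Total load = w * L = 9 * 12 = 108 kN
By symmetry, each reaction R = total / 2 = 108 / 2 = 54.0 kN

54.0 kN


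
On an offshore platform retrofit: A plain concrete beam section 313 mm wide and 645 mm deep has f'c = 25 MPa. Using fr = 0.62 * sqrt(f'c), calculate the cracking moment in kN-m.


fr = 0.62 * sqrt(25) = 0.62 * 5.0 = 3.1 MPa
I = 313 * 645^3 / 12 = 6999100593.75 mm^4
y_t = 322.5 mm
M_cr = fr * I / y_t = 3.1 * 6999100593.75 / 322.5 N-mm
= 67.2782 kN-m

67.2782 kN-m


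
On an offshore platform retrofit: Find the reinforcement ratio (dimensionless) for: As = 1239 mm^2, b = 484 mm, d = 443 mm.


rho = As / (b * d)
= 1239 / (484 * 443)
= 1239 / 214412
= 0.005779 (dimensionless)

0.005779 (dimensionless)


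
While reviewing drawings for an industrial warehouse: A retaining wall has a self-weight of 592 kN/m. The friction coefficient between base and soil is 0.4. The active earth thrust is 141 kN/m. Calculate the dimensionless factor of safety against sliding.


Resisting force = mu * W = 0.4 * 592 = 236.8 kN/m
FOS = Resisting / Driving = 236.8 / 141
= 1.6794 (dimensionless)

1.6794 (dimensionless)


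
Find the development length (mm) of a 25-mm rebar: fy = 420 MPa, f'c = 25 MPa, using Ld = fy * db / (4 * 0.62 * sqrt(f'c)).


Ld = (fy * db) / (4 * 0.62 * sqrt(f'c))
= (420 * 25) / (4 * 0.62 * sqrt(25))
= 10500 / 12.4
= 846.77 mm

846.77 mm


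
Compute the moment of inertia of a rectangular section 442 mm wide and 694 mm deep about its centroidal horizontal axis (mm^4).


I = b * h^3 / 12
= 442 * 694^3 / 12
= 442 * 334255384 / 12
= 12311739977.33 mm^4

12311739977.33 mm^4


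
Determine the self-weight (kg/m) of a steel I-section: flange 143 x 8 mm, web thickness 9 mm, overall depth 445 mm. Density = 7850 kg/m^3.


A_flanges = 2 * 143 * 8 = 2288 mm^2
A_web = (445 - 2 * 8) * 9 = 3861 mm^2
A_total = 2288 + 3861 = 6149 mm^2 = 0.006149 m^2
Weight = rho * A = 7850 * 0.006149 = 48.2696 kg/m

48.2696 kg/m


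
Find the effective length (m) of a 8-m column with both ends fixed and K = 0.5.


L_eff = K * L
= 0.5 * 8
= 4.0 m

4.0 m


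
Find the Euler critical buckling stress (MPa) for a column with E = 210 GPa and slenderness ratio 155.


sigma_cr = pi^2 * E / lambda^2
= 9.8696 * 210000.0 / 155^2
= 9.8696 * 210000.0 / 24025
= 86.2692 MPa

86.2692 MPa


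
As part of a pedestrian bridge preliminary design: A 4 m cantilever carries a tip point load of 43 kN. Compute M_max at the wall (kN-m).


For a cantilever with a point load at the free end:
M_max = P * L = 43 * 4 = 172 kN-m

172 kN-m


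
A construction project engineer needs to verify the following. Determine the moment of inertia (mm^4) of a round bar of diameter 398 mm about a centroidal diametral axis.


r = d / 2 = 398 / 2 = 199.0 mm
I = pi * r^4 / 4 = pi * 199.0^4 / 4
= 1231692188.23 mm^4

1231692188.23 mm^4


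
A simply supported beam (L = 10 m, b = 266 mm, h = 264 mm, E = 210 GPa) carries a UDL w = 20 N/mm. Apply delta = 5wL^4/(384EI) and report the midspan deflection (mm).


I = 266 * 264^3 / 12 = 407860992.0 mm^4
L = 10000.0 mm, w = 20 N/mm, E = 210000.0 MPa
delta = 5 * w * L^4 / (384 * E * I)
= 5 * 20 * 10000.0^4 / (384 * 210000.0 * 407860992.0)
= 30.4045 mm

30.4045 mm


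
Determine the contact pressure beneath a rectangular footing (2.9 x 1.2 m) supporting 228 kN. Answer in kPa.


A = 2.9 * 1.2 = 3.48 m^2
q = P / A = 228 / 3.48
= 65.5172 kPa

65.5172 kPa


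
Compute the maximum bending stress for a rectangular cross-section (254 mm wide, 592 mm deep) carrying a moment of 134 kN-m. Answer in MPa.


I = b * h^3 / 12 = 254 * 592^3 / 12 = 4391547562.67 mm^4
y = h / 2 = 592 / 2 = 296.0 mm
M = 134 kN-m = 134000000.0 N-mm
sigma = M * y / I = 134000000.0 * 296.0 / 4391547562.67
= 9.03 MPa

9.03 MPa


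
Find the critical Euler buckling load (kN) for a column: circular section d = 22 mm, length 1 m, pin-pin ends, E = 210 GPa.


I = pi * d^4 / 64 = 11499.01 mm^4
L = 1000.0 mm
P_cr = pi^2 * E * I / L^2
= 9.8696 * 210000.0 * 11499.01 / 1000.0^2
= 23833.05 N = 23.8331 kN

23.8331 kN


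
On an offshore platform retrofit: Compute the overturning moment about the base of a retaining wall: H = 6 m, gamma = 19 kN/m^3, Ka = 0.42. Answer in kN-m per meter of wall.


Pa = 0.5 * Ka * gamma * H^2
= 0.5 * 0.42 * 19 * 6^2
= 143.64 kN/m
Arm = H / 3 = 6 / 3 = 2.0 m
Mo = Pa * arm = Pa * H / 3 = 143.64 * 6 / 3 = 287.28 kN-m/m

287.28 kN-m/m


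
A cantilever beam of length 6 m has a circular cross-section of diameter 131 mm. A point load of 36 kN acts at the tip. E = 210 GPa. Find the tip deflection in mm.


I = pi * d^4 / 64 = pi * 131^4 / 64 = 14456231.07 mm^4
L = 6000.0 mm, P = 36000.0 N, E = 210000.0 MPa
delta = P * L^3 / (3 * E * I)
= 36000.0 * 6000.0^3 / (3 * 210000.0 * 14456231.07)
= 853.8088 mm

853.8088 mm


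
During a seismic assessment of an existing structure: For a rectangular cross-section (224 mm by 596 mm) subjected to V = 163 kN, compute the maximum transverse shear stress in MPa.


A = b * h = 224 * 596 = 133504 mm^2
V = 163 kN = 163000.0 N
tau_max = 1.5 * V / A = 1.5 * 163000.0 / 133504
= 1.8314 MPa

1.8314 MPa


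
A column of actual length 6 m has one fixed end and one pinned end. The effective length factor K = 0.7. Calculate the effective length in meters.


L_eff = K * L
= 0.7 * 6
= 4.2 m

4.2 m


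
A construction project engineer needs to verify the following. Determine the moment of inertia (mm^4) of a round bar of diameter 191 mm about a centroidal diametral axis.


r = d / 2 = 191 / 2 = 95.5 mm
I = pi * r^4 / 4 = pi * 95.5^4 / 4
= 65328602.47 mm^4

65328602.47 mm^4


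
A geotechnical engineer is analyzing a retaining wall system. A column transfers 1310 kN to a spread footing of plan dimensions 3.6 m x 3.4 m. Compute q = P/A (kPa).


A = 3.6 * 3.4 = 12.24 m^2
q = P / A = 1310 / 12.24
= 107.0261 kPa

107.0261 kPa


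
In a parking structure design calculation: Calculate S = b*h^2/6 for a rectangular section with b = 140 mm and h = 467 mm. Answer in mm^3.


S = b * h^2 / 6
= 140 * 467^2 / 6
= 140 * 218089 / 6
= 5088743.33 mm^3

5088743.33 mm^3


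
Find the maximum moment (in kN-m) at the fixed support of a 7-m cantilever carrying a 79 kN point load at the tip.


For a cantilever with a point load at the free end:
M_max = P * L = 79 * 7 = 553 kN-m

553 kN-m


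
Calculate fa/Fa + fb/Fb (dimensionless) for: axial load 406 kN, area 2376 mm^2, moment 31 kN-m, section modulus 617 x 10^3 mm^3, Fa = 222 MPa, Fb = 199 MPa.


f_a = P / A = 406000.0 / 2376 = 170.8754 MPa
f_b = M / S = 31000000.0 / 617000.0 = 50.2431 MPa
Ratio = f_a / Fa + f_b / Fb
= 170.8754 / 222 + 50.2431 / 199
= 1.0222 (dimensionless)

1.0222 (dimensionless)


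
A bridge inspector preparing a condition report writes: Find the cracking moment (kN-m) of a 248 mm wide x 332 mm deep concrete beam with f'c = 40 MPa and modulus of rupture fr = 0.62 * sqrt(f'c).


fr = 0.62 * sqrt(40) = 0.62 * 6.3246 = 3.9212 MPa
I = 248 * 332^3 / 12 = 756283605.33 mm^4
y_t = 166.0 mm
M_cr = fr * I / y_t = 3.9212 * 756283605.33 / 166.0 N-mm
= 17.8648 kN-m

17.8648 kN-m


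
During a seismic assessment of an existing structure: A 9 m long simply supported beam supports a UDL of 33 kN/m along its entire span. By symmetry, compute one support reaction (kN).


Total load = w * L = 33 * 9 = 297 kN
By symmetry, each reaction R = total / 2 = 297 / 2 = 148.5 kN

148.5 kN


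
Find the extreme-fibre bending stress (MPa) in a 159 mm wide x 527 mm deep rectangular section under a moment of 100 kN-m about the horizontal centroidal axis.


I = b * h^3 / 12 = 159 * 527^3 / 12 = 1939312174.75 mm^4
y = h / 2 = 527 / 2 = 263.5 mm
M = 100 kN-m = 100000000.0 N-mm
sigma = M * y / I = 100000000.0 * 263.5 / 1939312174.75
= 13.59 MPa

13.59 MPa


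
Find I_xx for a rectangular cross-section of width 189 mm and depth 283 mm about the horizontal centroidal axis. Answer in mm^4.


I = b * h^3 / 12
= 189 * 283^3 / 12
= 189 * 22665187 / 12
= 356976695.25 mm^4

356976695.25 mm^4


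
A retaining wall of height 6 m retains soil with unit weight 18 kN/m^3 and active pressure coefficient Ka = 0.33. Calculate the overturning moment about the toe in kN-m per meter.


Pa = 0.5 * Ka * gamma * H^2
= 0.5 * 0.33 * 18 * 6^2
= 106.92 kN/m
Arm = H / 3 = 6 / 3 = 2.0 m
Mo = Pa * arm = Pa * H / 3 = 106.92 * 6 / 3 = 213.84 kN-m/m

213.84 kN-m/m


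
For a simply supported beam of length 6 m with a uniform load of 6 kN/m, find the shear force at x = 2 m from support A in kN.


R_A = w * L / 2 = 6 * 6 / 2 = 18.0 kN
V(x) = R_A - w * x = 18.0 - 6 * 2
= 6.0 kN

6.0 kN


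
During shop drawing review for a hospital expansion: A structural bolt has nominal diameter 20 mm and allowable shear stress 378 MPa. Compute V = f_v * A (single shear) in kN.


A = pi * d^2 / 4 = pi * 20^2 / 4 = 314.1593 mm^2
V = f_v * A / 1000 = 378 * 314.1593 / 1000
= 118.7522 kN

118.7522 kN


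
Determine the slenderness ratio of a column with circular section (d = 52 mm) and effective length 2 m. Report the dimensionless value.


Radius of gyration r = d / 4 = 52 / 4 = 13.0 mm
L_eff = 2000.0 mm
Slenderness ratio = L / r = 2000.0 / 13.0 = 153.85 (dimensionless)

153.85 (dimensionless)


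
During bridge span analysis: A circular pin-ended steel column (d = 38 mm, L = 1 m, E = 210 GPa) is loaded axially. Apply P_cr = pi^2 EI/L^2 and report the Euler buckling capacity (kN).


I = pi * d^4 / 64 = 102353.87 mm^4
L = 1000.0 mm
P_cr = pi^2 * E * I / L^2
= 9.8696 * 210000.0 * 102353.87 / 1000.0^2
= 212140.37 N = 212.1404 kN

212.1404 kN


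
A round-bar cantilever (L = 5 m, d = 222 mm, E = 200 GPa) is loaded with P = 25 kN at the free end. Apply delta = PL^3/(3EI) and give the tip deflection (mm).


I = pi * d^4 / 64 = pi * 222^4 / 64 = 119228971.19 mm^4
L = 5000.0 mm, P = 25000.0 N, E = 200000.0 MPa
delta = P * L^3 / (3 * E * I)
= 25000.0 * 5000.0^3 / (3 * 200000.0 * 119228971.19)
= 43.6835 mm

43.6835 mm


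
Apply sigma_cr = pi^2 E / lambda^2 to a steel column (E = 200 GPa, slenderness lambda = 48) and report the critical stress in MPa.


sigma_cr = pi^2 * E / lambda^2
= 9.8696 * 200000.0 / 48^2
= 9.8696 * 200000.0 / 2304
= 856.7365 MPa

856.7365 MPa


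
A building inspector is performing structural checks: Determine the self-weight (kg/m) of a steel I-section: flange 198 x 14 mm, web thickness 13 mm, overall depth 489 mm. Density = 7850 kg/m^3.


A_flanges = 2 * 198 * 14 = 5544 mm^2
A_web = (489 - 2 * 14) * 13 = 5993 mm^2
A_total = 5544 + 5993 = 11537 mm^2 = 0.011537 m^2
Weight = rho * A = 7850 * 0.011537 = 90.5654 kg/m

90.5654 kg/m


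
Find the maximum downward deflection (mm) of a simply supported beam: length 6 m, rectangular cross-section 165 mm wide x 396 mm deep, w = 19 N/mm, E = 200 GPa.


I = 165 * 396^3 / 12 = 853863120.0 mm^4
L = 6000.0 mm, w = 19 N/mm, E = 200000.0 MPa
delta = 5 * w * L^4 / (384 * E * I)
= 5 * 19 * 6000.0^4 / (384 * 200000.0 * 853863120.0)
= 1.8775 mm

1.8775 mm


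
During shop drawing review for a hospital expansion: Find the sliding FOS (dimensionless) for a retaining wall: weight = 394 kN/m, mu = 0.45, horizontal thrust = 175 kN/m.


Resisting force = mu * W = 0.45 * 394 = 177.3 kN/m
FOS = Resisting / Driving = 177.3 / 175
= 1.0131 (dimensionless)

1.0131 (dimensionless)


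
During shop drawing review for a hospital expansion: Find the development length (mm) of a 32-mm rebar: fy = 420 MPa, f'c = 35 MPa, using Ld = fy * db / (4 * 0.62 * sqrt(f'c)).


Ld = (fy * db) / (4 * 0.62 * sqrt(f'c))
= (420 * 32) / (4 * 0.62 * sqrt(35))
= 13440 / 14.6719
= 916.04 mm

916.04 mm


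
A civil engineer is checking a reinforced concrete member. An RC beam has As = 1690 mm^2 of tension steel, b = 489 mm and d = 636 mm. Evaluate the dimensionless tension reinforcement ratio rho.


rho = As / (b * d)
= 1690 / (489 * 636)
= 1690 / 311004
= 0.005434 (dimensionless)

0.005434 (dimensionless)


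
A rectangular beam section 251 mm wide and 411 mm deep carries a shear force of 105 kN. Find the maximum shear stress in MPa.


A = b * h = 251 * 411 = 103161 mm^2
V = 105 kN = 105000.0 N
tau_max = 1.5 * V / A = 1.5 * 105000.0 / 103161
= 1.5267 MPa

1.5267 MPa


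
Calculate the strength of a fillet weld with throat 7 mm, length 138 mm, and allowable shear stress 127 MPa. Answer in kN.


Strength = throat * length * allowable stress
= 7 * 138 * 127 N
= 122682 N
= 122.68 kN

122.68 kN


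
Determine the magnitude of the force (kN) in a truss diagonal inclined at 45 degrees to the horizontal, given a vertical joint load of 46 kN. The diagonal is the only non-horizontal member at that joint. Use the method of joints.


At the joint, only the diagonal has a vertical component, so vertical equilibrium gives:
F * sin(45) = 46
F = 46 / sin(45)
= 46 / 0.707107
= 65.05 kN

65.05 kN


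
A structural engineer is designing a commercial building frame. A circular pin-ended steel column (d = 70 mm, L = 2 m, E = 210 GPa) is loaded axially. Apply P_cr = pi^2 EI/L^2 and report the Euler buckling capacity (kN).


I = pi * d^4 / 64 = 1178588.12 mm^4
L = 2000.0 mm
P_cr = pi^2 * E * I / L^2
= 9.8696 * 210000.0 * 1178588.12 / 2000.0^2
= 610690.42 N = 610.6904 kN

610.6904 kN


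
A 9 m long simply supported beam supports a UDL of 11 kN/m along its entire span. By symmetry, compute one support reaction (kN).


Total load = w * L = 11 * 9 = 99 kN
By symmetry, each reaction R = total / 2 = 99 / 2 = 49.5 kN

49.5 kN


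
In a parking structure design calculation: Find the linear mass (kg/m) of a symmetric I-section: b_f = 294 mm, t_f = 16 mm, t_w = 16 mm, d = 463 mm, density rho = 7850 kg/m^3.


A_flanges = 2 * 294 * 16 = 9408 mm^2
A_web = (463 - 2 * 16) * 16 = 6896 mm^2
A_total = 9408 + 6896 = 16304 mm^2 = 0.016304 m^2
Weight = rho * A = 7850 * 0.016304 = 127.9864 kg/m

127.9864 kg/m


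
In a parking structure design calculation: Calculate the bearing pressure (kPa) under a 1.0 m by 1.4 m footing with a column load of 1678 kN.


A = 1.0 * 1.4 = 1.4 m^2
q = P / A = 1678 / 1.4
= 1198.5714 kPa

1198.5714 kPa


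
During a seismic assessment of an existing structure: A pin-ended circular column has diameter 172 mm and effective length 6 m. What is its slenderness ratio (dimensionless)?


Radius of gyration r = d / 4 = 172 / 4 = 43.0 mm
L_eff = 6000.0 mm
Slenderness ratio = L / r = 6000.0 / 43.0 = 139.53 (dimensionless)

139.53 (dimensionless)


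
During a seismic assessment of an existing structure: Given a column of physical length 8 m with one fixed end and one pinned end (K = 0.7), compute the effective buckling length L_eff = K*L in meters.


L_eff = K * L
= 0.7 * 8
= 5.6 m

5.6 m


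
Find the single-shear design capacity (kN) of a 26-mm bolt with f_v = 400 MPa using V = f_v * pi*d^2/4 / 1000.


A = pi * d^2 / 4 = pi * 26^2 / 4 = 530.9292 mm^2
V = f_v * A / 1000 = 400 * 530.9292 / 1000
= 212.3717 kN

212.3717 kN


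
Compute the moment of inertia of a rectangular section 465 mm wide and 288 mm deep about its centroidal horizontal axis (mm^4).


I = b * h^3 / 12
= 465 * 288^3 / 12
= 465 * 23887872 / 12
= 925655040.0 mm^4

925655040.0 mm^4
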